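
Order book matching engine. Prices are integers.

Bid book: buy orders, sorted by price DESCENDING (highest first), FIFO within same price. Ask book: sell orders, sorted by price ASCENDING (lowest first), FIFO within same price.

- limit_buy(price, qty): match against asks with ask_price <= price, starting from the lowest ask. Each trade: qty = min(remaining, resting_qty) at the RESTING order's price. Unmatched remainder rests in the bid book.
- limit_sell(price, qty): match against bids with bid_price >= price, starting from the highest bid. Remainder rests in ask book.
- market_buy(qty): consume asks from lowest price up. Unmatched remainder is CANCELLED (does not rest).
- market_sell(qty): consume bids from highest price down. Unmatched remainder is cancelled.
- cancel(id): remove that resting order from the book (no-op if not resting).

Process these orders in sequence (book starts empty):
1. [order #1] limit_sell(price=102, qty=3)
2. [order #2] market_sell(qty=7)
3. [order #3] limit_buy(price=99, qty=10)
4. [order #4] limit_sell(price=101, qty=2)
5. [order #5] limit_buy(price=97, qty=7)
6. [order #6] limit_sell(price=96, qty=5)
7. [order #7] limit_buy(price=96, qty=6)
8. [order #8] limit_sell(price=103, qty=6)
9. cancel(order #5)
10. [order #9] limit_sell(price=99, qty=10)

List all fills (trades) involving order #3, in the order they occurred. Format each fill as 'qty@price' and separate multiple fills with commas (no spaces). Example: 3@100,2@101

Answer: 5@99,5@99

Derivation:
After op 1 [order #1] limit_sell(price=102, qty=3): fills=none; bids=[-] asks=[#1:3@102]
After op 2 [order #2] market_sell(qty=7): fills=none; bids=[-] asks=[#1:3@102]
After op 3 [order #3] limit_buy(price=99, qty=10): fills=none; bids=[#3:10@99] asks=[#1:3@102]
After op 4 [order #4] limit_sell(price=101, qty=2): fills=none; bids=[#3:10@99] asks=[#4:2@101 #1:3@102]
After op 5 [order #5] limit_buy(price=97, qty=7): fills=none; bids=[#3:10@99 #5:7@97] asks=[#4:2@101 #1:3@102]
After op 6 [order #6] limit_sell(price=96, qty=5): fills=#3x#6:5@99; bids=[#3:5@99 #5:7@97] asks=[#4:2@101 #1:3@102]
After op 7 [order #7] limit_buy(price=96, qty=6): fills=none; bids=[#3:5@99 #5:7@97 #7:6@96] asks=[#4:2@101 #1:3@102]
After op 8 [order #8] limit_sell(price=103, qty=6): fills=none; bids=[#3:5@99 #5:7@97 #7:6@96] asks=[#4:2@101 #1:3@102 #8:6@103]
After op 9 cancel(order #5): fills=none; bids=[#3:5@99 #7:6@96] asks=[#4:2@101 #1:3@102 #8:6@103]
After op 10 [order #9] limit_sell(price=99, qty=10): fills=#3x#9:5@99; bids=[#7:6@96] asks=[#9:5@99 #4:2@101 #1:3@102 #8:6@103]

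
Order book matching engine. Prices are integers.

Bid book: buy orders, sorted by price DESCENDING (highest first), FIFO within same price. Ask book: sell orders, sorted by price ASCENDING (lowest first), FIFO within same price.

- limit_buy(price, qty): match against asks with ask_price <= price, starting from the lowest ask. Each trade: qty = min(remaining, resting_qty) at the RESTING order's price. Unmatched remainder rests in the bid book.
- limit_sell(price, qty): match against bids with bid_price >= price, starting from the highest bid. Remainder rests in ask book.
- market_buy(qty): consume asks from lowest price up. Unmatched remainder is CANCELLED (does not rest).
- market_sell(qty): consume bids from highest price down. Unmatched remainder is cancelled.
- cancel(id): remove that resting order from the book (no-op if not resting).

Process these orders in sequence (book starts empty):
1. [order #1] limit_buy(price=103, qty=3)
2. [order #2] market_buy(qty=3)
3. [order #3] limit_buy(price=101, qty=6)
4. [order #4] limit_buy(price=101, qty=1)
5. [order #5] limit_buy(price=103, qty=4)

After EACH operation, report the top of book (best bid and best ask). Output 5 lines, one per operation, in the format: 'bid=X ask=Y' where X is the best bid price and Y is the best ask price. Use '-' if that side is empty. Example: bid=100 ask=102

After op 1 [order #1] limit_buy(price=103, qty=3): fills=none; bids=[#1:3@103] asks=[-]
After op 2 [order #2] market_buy(qty=3): fills=none; bids=[#1:3@103] asks=[-]
After op 3 [order #3] limit_buy(price=101, qty=6): fills=none; bids=[#1:3@103 #3:6@101] asks=[-]
After op 4 [order #4] limit_buy(price=101, qty=1): fills=none; bids=[#1:3@103 #3:6@101 #4:1@101] asks=[-]
After op 5 [order #5] limit_buy(price=103, qty=4): fills=none; bids=[#1:3@103 #5:4@103 #3:6@101 #4:1@101] asks=[-]

Answer: bid=103 ask=-
bid=103 ask=-
bid=103 ask=-
bid=103 ask=-
bid=103 ask=-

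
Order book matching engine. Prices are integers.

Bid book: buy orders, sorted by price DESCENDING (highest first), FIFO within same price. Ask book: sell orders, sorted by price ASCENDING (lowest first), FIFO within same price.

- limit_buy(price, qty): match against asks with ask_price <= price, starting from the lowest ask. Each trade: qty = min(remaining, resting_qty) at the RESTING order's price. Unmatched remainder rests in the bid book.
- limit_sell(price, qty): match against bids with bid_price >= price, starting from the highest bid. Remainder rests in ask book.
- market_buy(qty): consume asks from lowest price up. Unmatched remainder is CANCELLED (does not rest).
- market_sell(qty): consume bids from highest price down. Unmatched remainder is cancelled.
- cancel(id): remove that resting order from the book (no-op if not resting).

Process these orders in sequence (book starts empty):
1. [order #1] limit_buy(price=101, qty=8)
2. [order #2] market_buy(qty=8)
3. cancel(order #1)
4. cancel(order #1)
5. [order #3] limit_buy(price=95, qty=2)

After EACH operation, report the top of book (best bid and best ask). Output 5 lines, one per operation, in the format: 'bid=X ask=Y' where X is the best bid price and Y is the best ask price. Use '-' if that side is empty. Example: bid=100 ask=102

Answer: bid=101 ask=-
bid=101 ask=-
bid=- ask=-
bid=- ask=-
bid=95 ask=-

Derivation:
After op 1 [order #1] limit_buy(price=101, qty=8): fills=none; bids=[#1:8@101] asks=[-]
After op 2 [order #2] market_buy(qty=8): fills=none; bids=[#1:8@101] asks=[-]
After op 3 cancel(order #1): fills=none; bids=[-] asks=[-]
After op 4 cancel(order #1): fills=none; bids=[-] asks=[-]
After op 5 [order #3] limit_buy(price=95, qty=2): fills=none; bids=[#3:2@95] asks=[-]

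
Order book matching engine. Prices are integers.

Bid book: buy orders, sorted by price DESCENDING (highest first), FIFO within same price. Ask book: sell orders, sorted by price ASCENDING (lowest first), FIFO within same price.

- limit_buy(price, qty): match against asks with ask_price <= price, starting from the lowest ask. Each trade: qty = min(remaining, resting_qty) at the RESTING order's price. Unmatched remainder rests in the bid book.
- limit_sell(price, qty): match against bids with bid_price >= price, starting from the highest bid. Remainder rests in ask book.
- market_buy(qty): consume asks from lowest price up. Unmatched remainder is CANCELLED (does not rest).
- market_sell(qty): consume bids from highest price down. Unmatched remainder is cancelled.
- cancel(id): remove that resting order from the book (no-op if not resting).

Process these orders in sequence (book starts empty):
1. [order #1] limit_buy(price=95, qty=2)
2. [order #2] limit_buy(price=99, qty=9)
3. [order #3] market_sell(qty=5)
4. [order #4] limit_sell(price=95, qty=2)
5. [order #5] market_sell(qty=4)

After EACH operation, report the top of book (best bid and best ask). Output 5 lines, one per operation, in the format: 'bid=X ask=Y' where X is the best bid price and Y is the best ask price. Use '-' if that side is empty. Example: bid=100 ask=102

After op 1 [order #1] limit_buy(price=95, qty=2): fills=none; bids=[#1:2@95] asks=[-]
After op 2 [order #2] limit_buy(price=99, qty=9): fills=none; bids=[#2:9@99 #1:2@95] asks=[-]
After op 3 [order #3] market_sell(qty=5): fills=#2x#3:5@99; bids=[#2:4@99 #1:2@95] asks=[-]
After op 4 [order #4] limit_sell(price=95, qty=2): fills=#2x#4:2@99; bids=[#2:2@99 #1:2@95] asks=[-]
After op 5 [order #5] market_sell(qty=4): fills=#2x#5:2@99 #1x#5:2@95; bids=[-] asks=[-]

Answer: bid=95 ask=-
bid=99 ask=-
bid=99 ask=-
bid=99 ask=-
bid=- ask=-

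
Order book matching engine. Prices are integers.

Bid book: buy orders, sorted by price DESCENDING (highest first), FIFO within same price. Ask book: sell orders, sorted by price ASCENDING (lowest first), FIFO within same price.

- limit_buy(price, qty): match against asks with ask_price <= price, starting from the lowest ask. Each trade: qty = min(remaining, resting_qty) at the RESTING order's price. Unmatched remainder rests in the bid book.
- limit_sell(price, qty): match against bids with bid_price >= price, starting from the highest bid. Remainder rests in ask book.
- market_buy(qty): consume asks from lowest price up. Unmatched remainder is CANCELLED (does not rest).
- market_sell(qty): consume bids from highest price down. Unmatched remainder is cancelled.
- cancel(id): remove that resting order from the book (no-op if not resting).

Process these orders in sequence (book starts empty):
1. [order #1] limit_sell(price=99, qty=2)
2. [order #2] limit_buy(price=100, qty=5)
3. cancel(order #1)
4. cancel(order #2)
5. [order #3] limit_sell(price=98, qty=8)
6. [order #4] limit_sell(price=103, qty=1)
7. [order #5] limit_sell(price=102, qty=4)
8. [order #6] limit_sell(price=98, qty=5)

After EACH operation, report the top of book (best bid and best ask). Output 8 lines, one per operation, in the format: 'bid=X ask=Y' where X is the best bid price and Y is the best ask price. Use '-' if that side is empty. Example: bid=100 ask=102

Answer: bid=- ask=99
bid=100 ask=-
bid=100 ask=-
bid=- ask=-
bid=- ask=98
bid=- ask=98
bid=- ask=98
bid=- ask=98

Derivation:
After op 1 [order #1] limit_sell(price=99, qty=2): fills=none; bids=[-] asks=[#1:2@99]
After op 2 [order #2] limit_buy(price=100, qty=5): fills=#2x#1:2@99; bids=[#2:3@100] asks=[-]
After op 3 cancel(order #1): fills=none; bids=[#2:3@100] asks=[-]
After op 4 cancel(order #2): fills=none; bids=[-] asks=[-]
After op 5 [order #3] limit_sell(price=98, qty=8): fills=none; bids=[-] asks=[#3:8@98]
After op 6 [order #4] limit_sell(price=103, qty=1): fills=none; bids=[-] asks=[#3:8@98 #4:1@103]
After op 7 [order #5] limit_sell(price=102, qty=4): fills=none; bids=[-] asks=[#3:8@98 #5:4@102 #4:1@103]
After op 8 [order #6] limit_sell(price=98, qty=5): fills=none; bids=[-] asks=[#3:8@98 #6:5@98 #5:4@102 #4:1@103]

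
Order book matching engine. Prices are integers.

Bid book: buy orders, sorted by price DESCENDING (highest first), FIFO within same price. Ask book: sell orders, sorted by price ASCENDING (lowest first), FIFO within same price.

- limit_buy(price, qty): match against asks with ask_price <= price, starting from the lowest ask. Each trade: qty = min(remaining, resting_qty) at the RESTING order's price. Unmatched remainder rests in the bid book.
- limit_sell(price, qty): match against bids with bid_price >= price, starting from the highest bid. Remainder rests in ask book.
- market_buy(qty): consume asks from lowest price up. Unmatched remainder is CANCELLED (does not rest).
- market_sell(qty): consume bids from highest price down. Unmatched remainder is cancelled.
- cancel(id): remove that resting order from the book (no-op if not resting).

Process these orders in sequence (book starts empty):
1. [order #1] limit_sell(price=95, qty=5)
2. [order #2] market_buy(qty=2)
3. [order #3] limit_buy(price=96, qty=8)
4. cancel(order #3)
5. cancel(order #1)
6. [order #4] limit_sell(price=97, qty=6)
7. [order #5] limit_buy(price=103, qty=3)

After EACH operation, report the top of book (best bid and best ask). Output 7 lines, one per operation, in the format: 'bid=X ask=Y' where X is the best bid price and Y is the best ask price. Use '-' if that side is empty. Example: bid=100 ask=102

Answer: bid=- ask=95
bid=- ask=95
bid=96 ask=-
bid=- ask=-
bid=- ask=-
bid=- ask=97
bid=- ask=97

Derivation:
After op 1 [order #1] limit_sell(price=95, qty=5): fills=none; bids=[-] asks=[#1:5@95]
After op 2 [order #2] market_buy(qty=2): fills=#2x#1:2@95; bids=[-] asks=[#1:3@95]
After op 3 [order #3] limit_buy(price=96, qty=8): fills=#3x#1:3@95; bids=[#3:5@96] asks=[-]
After op 4 cancel(order #3): fills=none; bids=[-] asks=[-]
After op 5 cancel(order #1): fills=none; bids=[-] asks=[-]
After op 6 [order #4] limit_sell(price=97, qty=6): fills=none; bids=[-] asks=[#4:6@97]
After op 7 [order #5] limit_buy(price=103, qty=3): fills=#5x#4:3@97; bids=[-] asks=[#4:3@97]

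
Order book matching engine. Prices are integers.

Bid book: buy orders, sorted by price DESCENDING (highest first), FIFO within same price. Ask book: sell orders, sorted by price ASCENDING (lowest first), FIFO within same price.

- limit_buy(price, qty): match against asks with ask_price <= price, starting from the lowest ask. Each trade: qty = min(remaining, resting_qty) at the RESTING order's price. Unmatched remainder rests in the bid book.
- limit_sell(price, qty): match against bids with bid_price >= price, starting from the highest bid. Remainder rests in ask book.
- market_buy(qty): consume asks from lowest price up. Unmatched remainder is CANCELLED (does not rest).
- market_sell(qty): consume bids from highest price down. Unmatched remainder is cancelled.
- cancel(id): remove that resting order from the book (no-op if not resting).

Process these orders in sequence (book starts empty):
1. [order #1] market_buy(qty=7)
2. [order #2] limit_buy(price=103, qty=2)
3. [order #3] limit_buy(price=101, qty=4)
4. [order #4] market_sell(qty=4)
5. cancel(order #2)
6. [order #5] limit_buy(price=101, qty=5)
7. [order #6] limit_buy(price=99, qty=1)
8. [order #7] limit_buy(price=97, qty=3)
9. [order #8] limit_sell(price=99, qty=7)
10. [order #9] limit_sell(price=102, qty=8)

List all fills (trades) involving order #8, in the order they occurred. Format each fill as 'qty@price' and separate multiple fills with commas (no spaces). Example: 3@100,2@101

Answer: 2@101,5@101

Derivation:
After op 1 [order #1] market_buy(qty=7): fills=none; bids=[-] asks=[-]
After op 2 [order #2] limit_buy(price=103, qty=2): fills=none; bids=[#2:2@103] asks=[-]
After op 3 [order #3] limit_buy(price=101, qty=4): fills=none; bids=[#2:2@103 #3:4@101] asks=[-]
After op 4 [order #4] market_sell(qty=4): fills=#2x#4:2@103 #3x#4:2@101; bids=[#3:2@101] asks=[-]
After op 5 cancel(order #2): fills=none; bids=[#3:2@101] asks=[-]
After op 6 [order #5] limit_buy(price=101, qty=5): fills=none; bids=[#3:2@101 #5:5@101] asks=[-]
After op 7 [order #6] limit_buy(price=99, qty=1): fills=none; bids=[#3:2@101 #5:5@101 #6:1@99] asks=[-]
After op 8 [order #7] limit_buy(price=97, qty=3): fills=none; bids=[#3:2@101 #5:5@101 #6:1@99 #7:3@97] asks=[-]
After op 9 [order #8] limit_sell(price=99, qty=7): fills=#3x#8:2@101 #5x#8:5@101; bids=[#6:1@99 #7:3@97] asks=[-]
After op 10 [order #9] limit_sell(price=102, qty=8): fills=none; bids=[#6:1@99 #7:3@97] asks=[#9:8@102]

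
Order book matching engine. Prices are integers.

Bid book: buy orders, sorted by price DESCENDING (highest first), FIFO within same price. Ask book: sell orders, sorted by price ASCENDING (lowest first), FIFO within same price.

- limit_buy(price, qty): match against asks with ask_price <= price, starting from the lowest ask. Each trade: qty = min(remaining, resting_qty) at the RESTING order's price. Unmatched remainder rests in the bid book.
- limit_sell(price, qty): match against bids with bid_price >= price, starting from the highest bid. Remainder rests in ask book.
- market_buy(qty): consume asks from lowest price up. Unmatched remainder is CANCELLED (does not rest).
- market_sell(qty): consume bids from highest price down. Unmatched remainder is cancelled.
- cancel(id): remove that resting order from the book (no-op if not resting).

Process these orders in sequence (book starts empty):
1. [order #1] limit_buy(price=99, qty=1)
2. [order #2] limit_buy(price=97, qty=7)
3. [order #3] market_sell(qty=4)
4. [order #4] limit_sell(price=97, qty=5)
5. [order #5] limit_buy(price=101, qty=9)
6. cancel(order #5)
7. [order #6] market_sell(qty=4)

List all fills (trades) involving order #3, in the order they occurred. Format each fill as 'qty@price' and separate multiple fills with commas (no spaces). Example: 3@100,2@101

After op 1 [order #1] limit_buy(price=99, qty=1): fills=none; bids=[#1:1@99] asks=[-]
After op 2 [order #2] limit_buy(price=97, qty=7): fills=none; bids=[#1:1@99 #2:7@97] asks=[-]
After op 3 [order #3] market_sell(qty=4): fills=#1x#3:1@99 #2x#3:3@97; bids=[#2:4@97] asks=[-]
After op 4 [order #4] limit_sell(price=97, qty=5): fills=#2x#4:4@97; bids=[-] asks=[#4:1@97]
After op 5 [order #5] limit_buy(price=101, qty=9): fills=#5x#4:1@97; bids=[#5:8@101] asks=[-]
After op 6 cancel(order #5): fills=none; bids=[-] asks=[-]
After op 7 [order #6] market_sell(qty=4): fills=none; bids=[-] asks=[-]

Answer: 1@99,3@97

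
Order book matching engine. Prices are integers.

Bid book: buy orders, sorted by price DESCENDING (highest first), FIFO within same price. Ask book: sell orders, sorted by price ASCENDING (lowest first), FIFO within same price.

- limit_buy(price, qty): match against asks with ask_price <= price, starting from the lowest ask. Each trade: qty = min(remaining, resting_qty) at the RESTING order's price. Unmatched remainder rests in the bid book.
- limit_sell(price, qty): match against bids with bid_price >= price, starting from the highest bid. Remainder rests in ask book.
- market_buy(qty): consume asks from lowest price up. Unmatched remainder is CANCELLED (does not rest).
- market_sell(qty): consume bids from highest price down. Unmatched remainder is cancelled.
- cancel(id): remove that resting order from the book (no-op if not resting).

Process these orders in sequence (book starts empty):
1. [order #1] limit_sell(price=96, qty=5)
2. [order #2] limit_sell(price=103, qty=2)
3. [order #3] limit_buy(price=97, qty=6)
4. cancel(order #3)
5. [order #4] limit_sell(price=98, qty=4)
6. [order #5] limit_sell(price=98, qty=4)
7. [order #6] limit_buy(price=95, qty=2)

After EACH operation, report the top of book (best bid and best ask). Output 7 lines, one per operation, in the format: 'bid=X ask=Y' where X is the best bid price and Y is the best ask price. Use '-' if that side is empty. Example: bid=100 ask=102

After op 1 [order #1] limit_sell(price=96, qty=5): fills=none; bids=[-] asks=[#1:5@96]
After op 2 [order #2] limit_sell(price=103, qty=2): fills=none; bids=[-] asks=[#1:5@96 #2:2@103]
After op 3 [order #3] limit_buy(price=97, qty=6): fills=#3x#1:5@96; bids=[#3:1@97] asks=[#2:2@103]
After op 4 cancel(order #3): fills=none; bids=[-] asks=[#2:2@103]
After op 5 [order #4] limit_sell(price=98, qty=4): fills=none; bids=[-] asks=[#4:4@98 #2:2@103]
After op 6 [order #5] limit_sell(price=98, qty=4): fills=none; bids=[-] asks=[#4:4@98 #5:4@98 #2:2@103]
After op 7 [order #6] limit_buy(price=95, qty=2): fills=none; bids=[#6:2@95] asks=[#4:4@98 #5:4@98 #2:2@103]

Answer: bid=- ask=96
bid=- ask=96
bid=97 ask=103
bid=- ask=103
bid=- ask=98
bid=- ask=98
bid=95 ask=98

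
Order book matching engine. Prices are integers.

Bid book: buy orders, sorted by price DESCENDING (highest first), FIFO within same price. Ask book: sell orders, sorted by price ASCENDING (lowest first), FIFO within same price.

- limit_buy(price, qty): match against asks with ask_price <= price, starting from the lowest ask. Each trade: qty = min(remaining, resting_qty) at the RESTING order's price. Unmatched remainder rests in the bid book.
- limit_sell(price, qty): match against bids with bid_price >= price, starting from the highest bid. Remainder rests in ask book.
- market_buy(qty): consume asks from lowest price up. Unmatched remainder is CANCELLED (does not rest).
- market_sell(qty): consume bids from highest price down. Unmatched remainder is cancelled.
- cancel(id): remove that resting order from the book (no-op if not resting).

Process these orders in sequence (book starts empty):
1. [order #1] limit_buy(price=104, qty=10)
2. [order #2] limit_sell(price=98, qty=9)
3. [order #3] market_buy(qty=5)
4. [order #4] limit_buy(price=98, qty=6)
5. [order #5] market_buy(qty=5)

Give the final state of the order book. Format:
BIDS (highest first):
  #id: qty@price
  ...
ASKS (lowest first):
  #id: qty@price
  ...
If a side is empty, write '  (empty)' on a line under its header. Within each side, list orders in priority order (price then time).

After op 1 [order #1] limit_buy(price=104, qty=10): fills=none; bids=[#1:10@104] asks=[-]
After op 2 [order #2] limit_sell(price=98, qty=9): fills=#1x#2:9@104; bids=[#1:1@104] asks=[-]
After op 3 [order #3] market_buy(qty=5): fills=none; bids=[#1:1@104] asks=[-]
After op 4 [order #4] limit_buy(price=98, qty=6): fills=none; bids=[#1:1@104 #4:6@98] asks=[-]
After op 5 [order #5] market_buy(qty=5): fills=none; bids=[#1:1@104 #4:6@98] asks=[-]

Answer: BIDS (highest first):
  #1: 1@104
  #4: 6@98
ASKS (lowest first):
  (empty)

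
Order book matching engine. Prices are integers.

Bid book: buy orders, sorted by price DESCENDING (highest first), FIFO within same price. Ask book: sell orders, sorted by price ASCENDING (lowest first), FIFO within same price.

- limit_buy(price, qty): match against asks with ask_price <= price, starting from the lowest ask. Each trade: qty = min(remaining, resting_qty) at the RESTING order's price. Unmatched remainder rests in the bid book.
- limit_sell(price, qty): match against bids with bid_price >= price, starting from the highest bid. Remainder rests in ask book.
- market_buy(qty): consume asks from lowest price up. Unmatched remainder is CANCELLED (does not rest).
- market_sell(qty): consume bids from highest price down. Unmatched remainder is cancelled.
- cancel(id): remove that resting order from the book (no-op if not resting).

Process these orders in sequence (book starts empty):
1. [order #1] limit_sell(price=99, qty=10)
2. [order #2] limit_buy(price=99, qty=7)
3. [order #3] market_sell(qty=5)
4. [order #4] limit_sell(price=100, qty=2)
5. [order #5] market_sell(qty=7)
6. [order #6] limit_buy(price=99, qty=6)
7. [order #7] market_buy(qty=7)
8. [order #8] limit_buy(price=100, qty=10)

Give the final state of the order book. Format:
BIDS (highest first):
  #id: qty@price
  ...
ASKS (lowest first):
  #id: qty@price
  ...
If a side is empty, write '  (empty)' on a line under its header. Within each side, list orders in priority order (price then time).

Answer: BIDS (highest first):
  #8: 10@100
  #6: 3@99
ASKS (lowest first):
  (empty)

Derivation:
After op 1 [order #1] limit_sell(price=99, qty=10): fills=none; bids=[-] asks=[#1:10@99]
After op 2 [order #2] limit_buy(price=99, qty=7): fills=#2x#1:7@99; bids=[-] asks=[#1:3@99]
After op 3 [order #3] market_sell(qty=5): fills=none; bids=[-] asks=[#1:3@99]
After op 4 [order #4] limit_sell(price=100, qty=2): fills=none; bids=[-] asks=[#1:3@99 #4:2@100]
After op 5 [order #5] market_sell(qty=7): fills=none; bids=[-] asks=[#1:3@99 #4:2@100]
After op 6 [order #6] limit_buy(price=99, qty=6): fills=#6x#1:3@99; bids=[#6:3@99] asks=[#4:2@100]
After op 7 [order #7] market_buy(qty=7): fills=#7x#4:2@100; bids=[#6:3@99] asks=[-]
After op 8 [order #8] limit_buy(price=100, qty=10): fills=none; bids=[#8:10@100 #6:3@99] asks=[-]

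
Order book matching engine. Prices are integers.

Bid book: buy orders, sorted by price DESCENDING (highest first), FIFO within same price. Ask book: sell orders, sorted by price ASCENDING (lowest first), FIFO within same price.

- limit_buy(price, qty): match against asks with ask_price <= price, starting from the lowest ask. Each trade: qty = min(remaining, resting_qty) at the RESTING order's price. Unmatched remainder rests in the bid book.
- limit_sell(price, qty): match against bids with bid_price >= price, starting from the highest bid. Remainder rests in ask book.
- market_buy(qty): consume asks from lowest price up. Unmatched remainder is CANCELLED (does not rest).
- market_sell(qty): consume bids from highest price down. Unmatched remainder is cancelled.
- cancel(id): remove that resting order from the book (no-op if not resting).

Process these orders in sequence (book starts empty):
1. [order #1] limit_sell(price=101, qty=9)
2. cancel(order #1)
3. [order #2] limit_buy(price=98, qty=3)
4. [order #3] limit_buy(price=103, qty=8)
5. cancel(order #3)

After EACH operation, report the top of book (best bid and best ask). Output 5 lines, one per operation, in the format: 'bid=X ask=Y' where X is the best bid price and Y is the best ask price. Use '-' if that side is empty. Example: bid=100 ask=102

Answer: bid=- ask=101
bid=- ask=-
bid=98 ask=-
bid=103 ask=-
bid=98 ask=-

Derivation:
After op 1 [order #1] limit_sell(price=101, qty=9): fills=none; bids=[-] asks=[#1:9@101]
After op 2 cancel(order #1): fills=none; bids=[-] asks=[-]
After op 3 [order #2] limit_buy(price=98, qty=3): fills=none; bids=[#2:3@98] asks=[-]
After op 4 [order #3] limit_buy(price=103, qty=8): fills=none; bids=[#3:8@103 #2:3@98] asks=[-]
After op 5 cancel(order #3): fills=none; bids=[#2:3@98] asks=[-]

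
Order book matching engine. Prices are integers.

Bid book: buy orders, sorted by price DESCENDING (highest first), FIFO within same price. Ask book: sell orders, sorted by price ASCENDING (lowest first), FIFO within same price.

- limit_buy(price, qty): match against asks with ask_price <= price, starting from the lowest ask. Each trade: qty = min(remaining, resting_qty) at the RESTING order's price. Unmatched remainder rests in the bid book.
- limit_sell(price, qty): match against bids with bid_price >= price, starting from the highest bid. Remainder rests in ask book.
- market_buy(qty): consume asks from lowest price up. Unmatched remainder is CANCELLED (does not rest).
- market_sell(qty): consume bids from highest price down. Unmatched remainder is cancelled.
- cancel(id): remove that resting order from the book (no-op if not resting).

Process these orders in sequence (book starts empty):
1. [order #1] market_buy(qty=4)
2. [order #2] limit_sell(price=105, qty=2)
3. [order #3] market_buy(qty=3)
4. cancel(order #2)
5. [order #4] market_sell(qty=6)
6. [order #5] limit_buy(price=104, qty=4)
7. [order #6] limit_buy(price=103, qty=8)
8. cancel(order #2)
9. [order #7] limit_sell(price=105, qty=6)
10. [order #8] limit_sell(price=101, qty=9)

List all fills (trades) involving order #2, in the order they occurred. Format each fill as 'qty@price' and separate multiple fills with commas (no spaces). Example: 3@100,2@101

After op 1 [order #1] market_buy(qty=4): fills=none; bids=[-] asks=[-]
After op 2 [order #2] limit_sell(price=105, qty=2): fills=none; bids=[-] asks=[#2:2@105]
After op 3 [order #3] market_buy(qty=3): fills=#3x#2:2@105; bids=[-] asks=[-]
After op 4 cancel(order #2): fills=none; bids=[-] asks=[-]
After op 5 [order #4] market_sell(qty=6): fills=none; bids=[-] asks=[-]
After op 6 [order #5] limit_buy(price=104, qty=4): fills=none; bids=[#5:4@104] asks=[-]
After op 7 [order #6] limit_buy(price=103, qty=8): fills=none; bids=[#5:4@104 #6:8@103] asks=[-]
After op 8 cancel(order #2): fills=none; bids=[#5:4@104 #6:8@103] asks=[-]
After op 9 [order #7] limit_sell(price=105, qty=6): fills=none; bids=[#5:4@104 #6:8@103] asks=[#7:6@105]
After op 10 [order #8] limit_sell(price=101, qty=9): fills=#5x#8:4@104 #6x#8:5@103; bids=[#6:3@103] asks=[#7:6@105]

Answer: 2@105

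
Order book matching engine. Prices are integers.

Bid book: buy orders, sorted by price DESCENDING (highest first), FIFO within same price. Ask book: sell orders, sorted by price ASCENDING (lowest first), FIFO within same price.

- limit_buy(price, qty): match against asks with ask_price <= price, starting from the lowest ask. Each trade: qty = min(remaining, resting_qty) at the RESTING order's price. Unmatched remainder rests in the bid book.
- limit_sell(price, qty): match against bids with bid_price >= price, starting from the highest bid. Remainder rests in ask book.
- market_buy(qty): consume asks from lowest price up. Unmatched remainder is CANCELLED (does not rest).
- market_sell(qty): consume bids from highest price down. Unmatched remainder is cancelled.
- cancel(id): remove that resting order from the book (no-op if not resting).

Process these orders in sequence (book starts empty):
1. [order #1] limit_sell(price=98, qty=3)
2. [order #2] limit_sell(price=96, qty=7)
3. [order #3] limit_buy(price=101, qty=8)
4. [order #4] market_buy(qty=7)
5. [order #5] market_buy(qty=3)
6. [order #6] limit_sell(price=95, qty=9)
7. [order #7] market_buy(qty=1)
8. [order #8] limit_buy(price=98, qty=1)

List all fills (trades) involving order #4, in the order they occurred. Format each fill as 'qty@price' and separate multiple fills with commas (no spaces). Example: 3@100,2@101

Answer: 2@98

Derivation:
After op 1 [order #1] limit_sell(price=98, qty=3): fills=none; bids=[-] asks=[#1:3@98]
After op 2 [order #2] limit_sell(price=96, qty=7): fills=none; bids=[-] asks=[#2:7@96 #1:3@98]
After op 3 [order #3] limit_buy(price=101, qty=8): fills=#3x#2:7@96 #3x#1:1@98; bids=[-] asks=[#1:2@98]
After op 4 [order #4] market_buy(qty=7): fills=#4x#1:2@98; bids=[-] asks=[-]
After op 5 [order #5] market_buy(qty=3): fills=none; bids=[-] asks=[-]
After op 6 [order #6] limit_sell(price=95, qty=9): fills=none; bids=[-] asks=[#6:9@95]
After op 7 [order #7] market_buy(qty=1): fills=#7x#6:1@95; bids=[-] asks=[#6:8@95]
After op 8 [order #8] limit_buy(price=98, qty=1): fills=#8x#6:1@95; bids=[-] asks=[#6:7@95]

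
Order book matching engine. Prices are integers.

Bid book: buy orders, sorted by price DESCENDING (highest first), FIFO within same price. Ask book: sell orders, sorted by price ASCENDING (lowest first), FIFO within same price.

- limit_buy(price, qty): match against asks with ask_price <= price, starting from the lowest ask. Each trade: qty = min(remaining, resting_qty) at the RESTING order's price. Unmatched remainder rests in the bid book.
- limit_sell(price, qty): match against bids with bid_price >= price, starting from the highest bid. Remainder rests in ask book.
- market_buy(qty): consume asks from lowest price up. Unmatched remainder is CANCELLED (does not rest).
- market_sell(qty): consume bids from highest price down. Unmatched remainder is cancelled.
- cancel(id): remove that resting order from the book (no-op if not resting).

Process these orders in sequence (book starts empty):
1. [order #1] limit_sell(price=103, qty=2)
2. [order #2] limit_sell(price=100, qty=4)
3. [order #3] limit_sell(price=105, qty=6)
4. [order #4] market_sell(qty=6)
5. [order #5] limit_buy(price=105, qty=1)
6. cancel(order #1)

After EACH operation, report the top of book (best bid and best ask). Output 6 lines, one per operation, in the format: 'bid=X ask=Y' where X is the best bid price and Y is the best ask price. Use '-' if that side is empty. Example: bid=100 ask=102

After op 1 [order #1] limit_sell(price=103, qty=2): fills=none; bids=[-] asks=[#1:2@103]
After op 2 [order #2] limit_sell(price=100, qty=4): fills=none; bids=[-] asks=[#2:4@100 #1:2@103]
After op 3 [order #3] limit_sell(price=105, qty=6): fills=none; bids=[-] asks=[#2:4@100 #1:2@103 #3:6@105]
After op 4 [order #4] market_sell(qty=6): fills=none; bids=[-] asks=[#2:4@100 #1:2@103 #3:6@105]
After op 5 [order #5] limit_buy(price=105, qty=1): fills=#5x#2:1@100; bids=[-] asks=[#2:3@100 #1:2@103 #3:6@105]
After op 6 cancel(order #1): fills=none; bids=[-] asks=[#2:3@100 #3:6@105]

Answer: bid=- ask=103
bid=- ask=100
bid=- ask=100
bid=- ask=100
bid=- ask=100
bid=- ask=100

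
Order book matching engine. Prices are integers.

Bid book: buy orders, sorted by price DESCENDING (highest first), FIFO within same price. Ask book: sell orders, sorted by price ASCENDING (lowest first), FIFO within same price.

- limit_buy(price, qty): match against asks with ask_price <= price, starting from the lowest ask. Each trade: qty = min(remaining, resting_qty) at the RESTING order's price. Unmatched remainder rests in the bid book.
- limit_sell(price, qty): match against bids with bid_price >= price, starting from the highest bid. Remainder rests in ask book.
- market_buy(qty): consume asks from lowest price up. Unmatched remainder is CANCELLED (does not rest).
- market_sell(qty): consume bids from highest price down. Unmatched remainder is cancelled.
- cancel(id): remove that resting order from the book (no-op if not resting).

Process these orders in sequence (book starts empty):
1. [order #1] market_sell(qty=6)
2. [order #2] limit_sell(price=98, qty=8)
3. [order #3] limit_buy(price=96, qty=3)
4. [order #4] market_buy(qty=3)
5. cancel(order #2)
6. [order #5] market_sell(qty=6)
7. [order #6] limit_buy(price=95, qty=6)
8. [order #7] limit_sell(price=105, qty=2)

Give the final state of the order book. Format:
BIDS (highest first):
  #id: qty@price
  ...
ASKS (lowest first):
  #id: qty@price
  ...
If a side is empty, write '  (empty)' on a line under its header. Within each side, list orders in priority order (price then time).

Answer: BIDS (highest first):
  #6: 6@95
ASKS (lowest first):
  #7: 2@105

Derivation:
After op 1 [order #1] market_sell(qty=6): fills=none; bids=[-] asks=[-]
After op 2 [order #2] limit_sell(price=98, qty=8): fills=none; bids=[-] asks=[#2:8@98]
After op 3 [order #3] limit_buy(price=96, qty=3): fills=none; bids=[#3:3@96] asks=[#2:8@98]
After op 4 [order #4] market_buy(qty=3): fills=#4x#2:3@98; bids=[#3:3@96] asks=[#2:5@98]
After op 5 cancel(order #2): fills=none; bids=[#3:3@96] asks=[-]
After op 6 [order #5] market_sell(qty=6): fills=#3x#5:3@96; bids=[-] asks=[-]
After op 7 [order #6] limit_buy(price=95, qty=6): fills=none; bids=[#6:6@95] asks=[-]
After op 8 [order #7] limit_sell(price=105, qty=2): fills=none; bids=[#6:6@95] asks=[#7:2@105]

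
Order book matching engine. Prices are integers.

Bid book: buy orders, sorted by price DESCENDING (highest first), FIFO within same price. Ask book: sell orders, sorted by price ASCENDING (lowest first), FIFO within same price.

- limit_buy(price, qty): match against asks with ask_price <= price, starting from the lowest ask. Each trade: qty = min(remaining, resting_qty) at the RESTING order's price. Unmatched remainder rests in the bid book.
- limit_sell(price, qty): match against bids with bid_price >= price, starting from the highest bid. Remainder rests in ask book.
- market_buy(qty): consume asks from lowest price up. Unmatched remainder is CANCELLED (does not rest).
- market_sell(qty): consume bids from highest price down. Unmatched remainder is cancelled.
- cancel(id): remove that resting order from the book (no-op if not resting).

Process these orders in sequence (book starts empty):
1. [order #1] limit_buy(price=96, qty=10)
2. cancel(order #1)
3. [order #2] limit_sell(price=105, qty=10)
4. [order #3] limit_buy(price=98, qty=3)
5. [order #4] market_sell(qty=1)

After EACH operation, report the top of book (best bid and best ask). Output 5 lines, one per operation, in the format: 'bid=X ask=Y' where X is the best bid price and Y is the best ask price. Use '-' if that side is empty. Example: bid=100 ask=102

Answer: bid=96 ask=-
bid=- ask=-
bid=- ask=105
bid=98 ask=105
bid=98 ask=105

Derivation:
After op 1 [order #1] limit_buy(price=96, qty=10): fills=none; bids=[#1:10@96] asks=[-]
After op 2 cancel(order #1): fills=none; bids=[-] asks=[-]
After op 3 [order #2] limit_sell(price=105, qty=10): fills=none; bids=[-] asks=[#2:10@105]
After op 4 [order #3] limit_buy(price=98, qty=3): fills=none; bids=[#3:3@98] asks=[#2:10@105]
After op 5 [order #4] market_sell(qty=1): fills=#3x#4:1@98; bids=[#3:2@98] asks=[#2:10@105]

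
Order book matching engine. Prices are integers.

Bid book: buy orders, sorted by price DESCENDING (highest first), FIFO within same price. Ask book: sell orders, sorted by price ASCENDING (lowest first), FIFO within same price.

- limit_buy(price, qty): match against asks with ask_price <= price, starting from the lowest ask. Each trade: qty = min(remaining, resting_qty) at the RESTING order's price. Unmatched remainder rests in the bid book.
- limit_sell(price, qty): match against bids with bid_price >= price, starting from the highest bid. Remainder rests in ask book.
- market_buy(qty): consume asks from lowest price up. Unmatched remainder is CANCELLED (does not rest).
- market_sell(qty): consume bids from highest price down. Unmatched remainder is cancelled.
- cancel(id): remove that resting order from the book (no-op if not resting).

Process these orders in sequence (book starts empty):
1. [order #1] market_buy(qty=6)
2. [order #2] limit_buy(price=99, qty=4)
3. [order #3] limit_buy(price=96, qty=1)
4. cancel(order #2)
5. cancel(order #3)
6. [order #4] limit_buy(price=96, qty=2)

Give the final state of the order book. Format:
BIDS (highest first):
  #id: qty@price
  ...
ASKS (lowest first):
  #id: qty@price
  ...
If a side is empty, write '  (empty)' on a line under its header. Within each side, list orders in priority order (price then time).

Answer: BIDS (highest first):
  #4: 2@96
ASKS (lowest first):
  (empty)

Derivation:
After op 1 [order #1] market_buy(qty=6): fills=none; bids=[-] asks=[-]
After op 2 [order #2] limit_buy(price=99, qty=4): fills=none; bids=[#2:4@99] asks=[-]
After op 3 [order #3] limit_buy(price=96, qty=1): fills=none; bids=[#2:4@99 #3:1@96] asks=[-]
After op 4 cancel(order #2): fills=none; bids=[#3:1@96] asks=[-]
After op 5 cancel(order #3): fills=none; bids=[-] asks=[-]
After op 6 [order #4] limit_buy(price=96, qty=2): fills=none; bids=[#4:2@96] asks=[-]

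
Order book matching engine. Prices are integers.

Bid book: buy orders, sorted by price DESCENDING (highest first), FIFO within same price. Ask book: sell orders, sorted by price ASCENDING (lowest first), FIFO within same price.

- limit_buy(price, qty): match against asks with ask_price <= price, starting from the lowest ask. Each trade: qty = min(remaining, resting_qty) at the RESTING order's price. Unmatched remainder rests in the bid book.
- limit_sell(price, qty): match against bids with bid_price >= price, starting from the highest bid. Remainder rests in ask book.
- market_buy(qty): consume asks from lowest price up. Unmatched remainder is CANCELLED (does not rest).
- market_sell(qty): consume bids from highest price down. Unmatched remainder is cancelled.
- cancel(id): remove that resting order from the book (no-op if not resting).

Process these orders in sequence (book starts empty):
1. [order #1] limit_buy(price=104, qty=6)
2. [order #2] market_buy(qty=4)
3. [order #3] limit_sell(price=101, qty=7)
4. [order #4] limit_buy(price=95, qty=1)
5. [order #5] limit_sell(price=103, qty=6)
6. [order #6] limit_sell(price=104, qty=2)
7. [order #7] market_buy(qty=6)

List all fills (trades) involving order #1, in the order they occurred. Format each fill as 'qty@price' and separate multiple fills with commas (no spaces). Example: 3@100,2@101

Answer: 6@104

Derivation:
After op 1 [order #1] limit_buy(price=104, qty=6): fills=none; bids=[#1:6@104] asks=[-]
After op 2 [order #2] market_buy(qty=4): fills=none; bids=[#1:6@104] asks=[-]
After op 3 [order #3] limit_sell(price=101, qty=7): fills=#1x#3:6@104; bids=[-] asks=[#3:1@101]
After op 4 [order #4] limit_buy(price=95, qty=1): fills=none; bids=[#4:1@95] asks=[#3:1@101]
After op 5 [order #5] limit_sell(price=103, qty=6): fills=none; bids=[#4:1@95] asks=[#3:1@101 #5:6@103]
After op 6 [order #6] limit_sell(price=104, qty=2): fills=none; bids=[#4:1@95] asks=[#3:1@101 #5:6@103 #6:2@104]
After op 7 [order #7] market_buy(qty=6): fills=#7x#3:1@101 #7x#5:5@103; bids=[#4:1@95] asks=[#5:1@103 #6:2@104]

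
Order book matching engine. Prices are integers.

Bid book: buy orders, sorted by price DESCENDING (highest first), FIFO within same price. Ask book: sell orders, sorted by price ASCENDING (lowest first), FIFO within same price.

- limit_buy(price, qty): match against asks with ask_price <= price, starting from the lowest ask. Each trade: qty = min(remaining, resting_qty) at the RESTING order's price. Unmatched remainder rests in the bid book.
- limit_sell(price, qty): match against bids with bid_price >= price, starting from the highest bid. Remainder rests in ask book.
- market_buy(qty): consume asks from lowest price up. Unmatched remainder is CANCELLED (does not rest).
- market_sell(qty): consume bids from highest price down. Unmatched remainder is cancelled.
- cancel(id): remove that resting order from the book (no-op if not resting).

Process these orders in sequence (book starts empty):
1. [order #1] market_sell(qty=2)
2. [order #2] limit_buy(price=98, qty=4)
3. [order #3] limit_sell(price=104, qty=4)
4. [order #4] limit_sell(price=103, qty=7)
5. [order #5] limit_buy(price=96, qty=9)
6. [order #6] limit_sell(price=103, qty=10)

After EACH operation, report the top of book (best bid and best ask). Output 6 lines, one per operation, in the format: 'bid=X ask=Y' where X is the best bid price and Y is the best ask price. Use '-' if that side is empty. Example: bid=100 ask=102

After op 1 [order #1] market_sell(qty=2): fills=none; bids=[-] asks=[-]
After op 2 [order #2] limit_buy(price=98, qty=4): fills=none; bids=[#2:4@98] asks=[-]
After op 3 [order #3] limit_sell(price=104, qty=4): fills=none; bids=[#2:4@98] asks=[#3:4@104]
After op 4 [order #4] limit_sell(price=103, qty=7): fills=none; bids=[#2:4@98] asks=[#4:7@103 #3:4@104]
After op 5 [order #5] limit_buy(price=96, qty=9): fills=none; bids=[#2:4@98 #5:9@96] asks=[#4:7@103 #3:4@104]
After op 6 [order #6] limit_sell(price=103, qty=10): fills=none; bids=[#2:4@98 #5:9@96] asks=[#4:7@103 #6:10@103 #3:4@104]

Answer: bid=- ask=-
bid=98 ask=-
bid=98 ask=104
bid=98 ask=103
bid=98 ask=103
bid=98 ask=103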